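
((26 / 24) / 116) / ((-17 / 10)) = -65 / 11832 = -0.01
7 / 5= 1.40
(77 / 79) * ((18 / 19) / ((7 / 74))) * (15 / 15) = 14652 / 1501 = 9.76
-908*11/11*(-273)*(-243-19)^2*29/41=493456729584/41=12035529989.85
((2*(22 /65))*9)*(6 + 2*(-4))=-12.18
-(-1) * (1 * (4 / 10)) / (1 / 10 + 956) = 4 / 9561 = 0.00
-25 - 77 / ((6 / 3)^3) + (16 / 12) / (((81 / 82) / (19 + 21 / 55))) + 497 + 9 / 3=491.54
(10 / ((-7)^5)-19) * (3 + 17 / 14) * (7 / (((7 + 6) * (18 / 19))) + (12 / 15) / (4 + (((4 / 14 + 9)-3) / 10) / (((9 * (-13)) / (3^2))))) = -61.72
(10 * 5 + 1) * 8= 408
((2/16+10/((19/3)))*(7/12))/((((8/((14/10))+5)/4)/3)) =12691/11400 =1.11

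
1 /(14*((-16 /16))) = -1 /14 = -0.07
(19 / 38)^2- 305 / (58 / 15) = -78.63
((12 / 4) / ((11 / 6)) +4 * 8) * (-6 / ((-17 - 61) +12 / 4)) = 2.69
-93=-93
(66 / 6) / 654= 11 / 654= 0.02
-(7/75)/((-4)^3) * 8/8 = 7/4800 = 0.00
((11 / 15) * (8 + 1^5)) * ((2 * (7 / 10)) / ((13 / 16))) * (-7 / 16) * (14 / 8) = -11319 / 1300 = -8.71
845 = 845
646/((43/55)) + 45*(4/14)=252580/301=839.14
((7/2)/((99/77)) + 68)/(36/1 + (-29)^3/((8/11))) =-5092/2411919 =-0.00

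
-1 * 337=-337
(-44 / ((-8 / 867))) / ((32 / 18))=85833 / 32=2682.28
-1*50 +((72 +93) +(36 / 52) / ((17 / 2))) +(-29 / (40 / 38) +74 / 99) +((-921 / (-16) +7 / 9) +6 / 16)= 257286889 / 1750320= 146.99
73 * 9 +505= 1162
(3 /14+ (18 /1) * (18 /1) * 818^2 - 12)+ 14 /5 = 15175731691 /70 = 216796167.01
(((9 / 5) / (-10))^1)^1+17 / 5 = 161 / 50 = 3.22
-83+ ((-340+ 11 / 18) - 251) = -12121 / 18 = -673.39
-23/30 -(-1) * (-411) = -12353/30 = -411.77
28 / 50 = 0.56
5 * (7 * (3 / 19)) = 105 / 19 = 5.53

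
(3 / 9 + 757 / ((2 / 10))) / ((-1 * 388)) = -2839 / 291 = -9.76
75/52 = 1.44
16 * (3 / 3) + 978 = 994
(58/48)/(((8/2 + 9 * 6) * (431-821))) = -1/18720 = -0.00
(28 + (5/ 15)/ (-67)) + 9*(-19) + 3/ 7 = -200605/ 1407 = -142.58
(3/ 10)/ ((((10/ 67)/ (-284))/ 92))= -1312932/ 25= -52517.28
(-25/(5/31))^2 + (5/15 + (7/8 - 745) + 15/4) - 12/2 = 558695/24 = 23278.96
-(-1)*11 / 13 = 11 / 13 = 0.85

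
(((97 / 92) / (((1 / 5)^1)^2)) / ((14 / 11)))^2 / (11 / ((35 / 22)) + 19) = 3557778125 / 214951744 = 16.55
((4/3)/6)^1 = 2/9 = 0.22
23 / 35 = 0.66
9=9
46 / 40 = 1.15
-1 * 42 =-42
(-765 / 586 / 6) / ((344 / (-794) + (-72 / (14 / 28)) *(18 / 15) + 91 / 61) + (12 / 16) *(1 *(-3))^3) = 0.00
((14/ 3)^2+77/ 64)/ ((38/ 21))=92659/ 7296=12.70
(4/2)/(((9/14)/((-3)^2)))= 28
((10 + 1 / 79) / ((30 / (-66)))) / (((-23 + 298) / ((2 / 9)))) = -1582 / 88875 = -0.02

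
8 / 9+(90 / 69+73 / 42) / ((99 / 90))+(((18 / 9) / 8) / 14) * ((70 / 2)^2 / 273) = 6191137 / 1657656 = 3.73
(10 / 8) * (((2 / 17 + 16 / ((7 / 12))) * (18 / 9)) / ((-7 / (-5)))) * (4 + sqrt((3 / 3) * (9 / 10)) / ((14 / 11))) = 270435 * sqrt(10) / 23324 + 163900 / 833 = 233.42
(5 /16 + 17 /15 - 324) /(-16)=77413 /3840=20.16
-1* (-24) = 24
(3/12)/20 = 1/80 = 0.01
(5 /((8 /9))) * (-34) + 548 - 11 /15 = 21361 /60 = 356.02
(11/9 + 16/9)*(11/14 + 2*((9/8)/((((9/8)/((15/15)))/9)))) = 789/14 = 56.36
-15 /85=-3 /17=-0.18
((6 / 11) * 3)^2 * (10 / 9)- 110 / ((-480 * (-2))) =33229 / 11616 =2.86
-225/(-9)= 25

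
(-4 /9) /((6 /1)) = -2 /27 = -0.07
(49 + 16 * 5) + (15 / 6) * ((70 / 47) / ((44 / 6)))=133911 / 1034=129.51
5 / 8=0.62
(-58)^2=3364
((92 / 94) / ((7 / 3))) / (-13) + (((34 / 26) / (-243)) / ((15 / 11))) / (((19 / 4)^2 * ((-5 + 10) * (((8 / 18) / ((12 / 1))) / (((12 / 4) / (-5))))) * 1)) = -55060882 / 1736996625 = -0.03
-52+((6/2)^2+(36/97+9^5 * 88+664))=504102537/97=5196933.37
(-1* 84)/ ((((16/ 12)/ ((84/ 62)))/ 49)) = -129654/ 31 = -4182.39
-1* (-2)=2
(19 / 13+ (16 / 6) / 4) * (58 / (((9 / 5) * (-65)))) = -4814 / 4563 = -1.06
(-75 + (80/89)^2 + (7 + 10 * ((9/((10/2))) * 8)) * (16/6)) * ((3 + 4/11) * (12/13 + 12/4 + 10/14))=5123.68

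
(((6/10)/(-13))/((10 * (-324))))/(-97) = -1/6809400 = -0.00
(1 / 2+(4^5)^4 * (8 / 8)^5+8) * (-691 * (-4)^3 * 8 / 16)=24312401113570864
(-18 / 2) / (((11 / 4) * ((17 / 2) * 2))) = -36 / 187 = -0.19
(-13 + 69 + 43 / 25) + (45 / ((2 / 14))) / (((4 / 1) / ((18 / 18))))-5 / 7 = 95029 / 700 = 135.76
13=13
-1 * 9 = -9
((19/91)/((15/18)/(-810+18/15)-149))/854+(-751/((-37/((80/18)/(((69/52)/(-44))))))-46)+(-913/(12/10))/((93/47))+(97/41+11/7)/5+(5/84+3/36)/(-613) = -17207120796689337423566297/5029794957731987558934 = -3421.04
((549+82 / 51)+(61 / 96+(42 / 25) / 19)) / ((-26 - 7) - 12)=-427392319 / 34884000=-12.25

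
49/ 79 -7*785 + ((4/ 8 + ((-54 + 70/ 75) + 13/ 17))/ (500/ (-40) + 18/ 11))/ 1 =-26430584809/ 4814655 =-5489.61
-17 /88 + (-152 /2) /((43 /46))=-308379 /3784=-81.50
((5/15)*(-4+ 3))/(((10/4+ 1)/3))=-2/7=-0.29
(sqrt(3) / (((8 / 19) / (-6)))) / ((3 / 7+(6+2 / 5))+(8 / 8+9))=-105 * sqrt(3) / 124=-1.47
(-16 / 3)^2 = 256 / 9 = 28.44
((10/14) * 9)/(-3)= -15/7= -2.14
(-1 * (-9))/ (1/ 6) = 54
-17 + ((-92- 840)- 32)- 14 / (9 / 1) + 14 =-8717 / 9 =-968.56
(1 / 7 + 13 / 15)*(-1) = -106 / 105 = -1.01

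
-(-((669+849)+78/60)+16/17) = 258121/170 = 1518.36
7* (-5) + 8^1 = -27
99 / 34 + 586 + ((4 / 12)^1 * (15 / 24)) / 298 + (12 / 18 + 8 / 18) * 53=236286839 / 364752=647.80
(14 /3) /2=7 /3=2.33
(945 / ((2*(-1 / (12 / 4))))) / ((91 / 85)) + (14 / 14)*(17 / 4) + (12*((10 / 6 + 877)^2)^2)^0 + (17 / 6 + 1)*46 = -178223 / 156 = -1142.46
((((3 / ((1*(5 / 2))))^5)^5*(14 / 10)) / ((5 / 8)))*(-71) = -113038825207000492670976 / 7450580596923828125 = -15171.81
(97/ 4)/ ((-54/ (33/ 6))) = -1067/ 432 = -2.47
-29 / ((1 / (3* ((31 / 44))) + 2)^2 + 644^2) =-250821 / 3587104564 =-0.00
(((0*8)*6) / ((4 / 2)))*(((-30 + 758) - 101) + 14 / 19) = 0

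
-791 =-791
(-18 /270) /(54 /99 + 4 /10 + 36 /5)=-11 /1344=-0.01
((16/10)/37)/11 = 8/2035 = 0.00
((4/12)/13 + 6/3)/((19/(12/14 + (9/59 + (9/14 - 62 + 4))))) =-6.01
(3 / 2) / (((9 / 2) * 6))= 1 / 18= 0.06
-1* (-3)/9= 1/3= 0.33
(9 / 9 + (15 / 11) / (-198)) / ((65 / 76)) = 27398 / 23595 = 1.16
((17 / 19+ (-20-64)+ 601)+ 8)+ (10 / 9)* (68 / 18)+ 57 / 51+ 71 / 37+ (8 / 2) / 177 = 30450319750 / 57113829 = 533.15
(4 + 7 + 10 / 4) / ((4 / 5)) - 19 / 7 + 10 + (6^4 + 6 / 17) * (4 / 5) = 5051517 / 4760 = 1061.24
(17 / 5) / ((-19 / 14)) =-238 / 95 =-2.51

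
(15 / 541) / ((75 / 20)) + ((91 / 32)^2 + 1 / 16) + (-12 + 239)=130273109 / 553984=235.16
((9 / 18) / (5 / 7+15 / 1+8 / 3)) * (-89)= -1869 / 772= -2.42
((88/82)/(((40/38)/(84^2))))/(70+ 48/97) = 71523144/700895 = 102.05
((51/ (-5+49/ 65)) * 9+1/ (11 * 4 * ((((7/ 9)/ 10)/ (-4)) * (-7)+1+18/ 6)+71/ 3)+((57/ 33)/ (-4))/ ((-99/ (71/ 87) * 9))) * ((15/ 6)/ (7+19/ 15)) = -980926070002075/ 30007572175944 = -32.69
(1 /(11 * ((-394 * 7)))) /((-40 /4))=1 /303380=0.00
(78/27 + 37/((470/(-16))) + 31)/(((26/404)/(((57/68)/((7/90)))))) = 397296327/72709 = 5464.20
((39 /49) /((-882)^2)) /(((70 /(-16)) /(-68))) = 0.00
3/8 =0.38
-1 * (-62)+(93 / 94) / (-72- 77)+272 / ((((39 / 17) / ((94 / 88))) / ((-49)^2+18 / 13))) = 23770821136135 / 78111462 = 304319.24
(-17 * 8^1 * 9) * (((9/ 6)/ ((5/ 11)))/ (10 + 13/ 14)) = -1848/ 5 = -369.60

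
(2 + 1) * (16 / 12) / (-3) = -4 / 3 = -1.33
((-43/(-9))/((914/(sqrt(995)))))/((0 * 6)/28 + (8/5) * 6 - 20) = -215 * sqrt(995)/427752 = -0.02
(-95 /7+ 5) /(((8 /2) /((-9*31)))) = 4185 /7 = 597.86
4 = 4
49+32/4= 57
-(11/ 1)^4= -14641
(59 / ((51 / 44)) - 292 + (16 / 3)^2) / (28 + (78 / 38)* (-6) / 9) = -309092 / 38709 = -7.99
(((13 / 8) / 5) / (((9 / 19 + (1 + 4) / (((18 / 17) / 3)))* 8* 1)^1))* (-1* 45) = -6669 / 53408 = -0.12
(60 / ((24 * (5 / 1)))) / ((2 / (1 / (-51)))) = -0.00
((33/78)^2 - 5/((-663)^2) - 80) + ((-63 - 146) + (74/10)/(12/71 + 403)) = -72678129400823/251653252500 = -288.80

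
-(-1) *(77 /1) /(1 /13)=1001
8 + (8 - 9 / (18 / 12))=10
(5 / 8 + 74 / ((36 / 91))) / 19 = 13513 / 1368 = 9.88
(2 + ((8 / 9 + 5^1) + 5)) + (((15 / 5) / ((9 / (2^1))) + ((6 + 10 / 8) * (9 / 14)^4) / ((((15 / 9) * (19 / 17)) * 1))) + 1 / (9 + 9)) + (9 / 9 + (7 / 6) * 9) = 3386499551 / 131382720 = 25.78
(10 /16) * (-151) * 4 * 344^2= -44671840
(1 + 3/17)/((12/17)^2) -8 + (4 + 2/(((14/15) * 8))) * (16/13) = -1265/3276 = -0.39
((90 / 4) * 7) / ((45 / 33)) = 231 / 2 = 115.50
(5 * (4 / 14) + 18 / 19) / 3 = 316 / 399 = 0.79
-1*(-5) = 5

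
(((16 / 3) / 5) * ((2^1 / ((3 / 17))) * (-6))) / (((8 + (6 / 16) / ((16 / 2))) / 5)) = -69632 / 1545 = -45.07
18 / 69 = 6 / 23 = 0.26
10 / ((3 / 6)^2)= 40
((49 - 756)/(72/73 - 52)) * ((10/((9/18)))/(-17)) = -36865/2261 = -16.30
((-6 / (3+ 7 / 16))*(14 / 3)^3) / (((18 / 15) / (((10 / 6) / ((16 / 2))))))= -27440 / 891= -30.80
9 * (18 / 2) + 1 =82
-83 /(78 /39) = -41.50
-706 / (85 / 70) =-9884 / 17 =-581.41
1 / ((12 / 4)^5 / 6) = 2 / 81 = 0.02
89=89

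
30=30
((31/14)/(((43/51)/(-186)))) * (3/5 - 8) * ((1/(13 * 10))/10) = 5440221/1956500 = 2.78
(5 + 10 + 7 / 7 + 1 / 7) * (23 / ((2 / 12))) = 15594 / 7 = 2227.71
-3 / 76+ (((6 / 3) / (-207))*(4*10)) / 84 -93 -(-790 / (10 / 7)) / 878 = -13403142065 / 145033308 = -92.41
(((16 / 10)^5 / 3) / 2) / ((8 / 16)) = 32768 / 9375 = 3.50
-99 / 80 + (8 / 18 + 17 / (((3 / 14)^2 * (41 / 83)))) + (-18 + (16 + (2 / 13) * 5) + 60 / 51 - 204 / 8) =1572540683 / 2174640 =723.13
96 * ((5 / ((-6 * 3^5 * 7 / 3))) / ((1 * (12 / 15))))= -100 / 567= -0.18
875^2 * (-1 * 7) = -5359375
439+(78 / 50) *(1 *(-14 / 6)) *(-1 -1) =446.28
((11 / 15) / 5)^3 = 1331 / 421875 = 0.00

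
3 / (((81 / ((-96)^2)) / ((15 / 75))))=1024 / 15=68.27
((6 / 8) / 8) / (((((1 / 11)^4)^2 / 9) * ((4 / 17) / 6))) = 295172179137 / 64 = 4612065299.02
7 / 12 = 0.58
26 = 26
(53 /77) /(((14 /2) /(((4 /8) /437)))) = 53 /471086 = 0.00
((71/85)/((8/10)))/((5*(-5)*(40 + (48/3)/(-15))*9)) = -71/595680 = -0.00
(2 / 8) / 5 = 1 / 20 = 0.05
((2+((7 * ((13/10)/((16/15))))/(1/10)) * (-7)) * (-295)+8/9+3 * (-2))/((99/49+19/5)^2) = 1517601810725/292820544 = 5182.70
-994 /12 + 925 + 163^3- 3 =4331586.17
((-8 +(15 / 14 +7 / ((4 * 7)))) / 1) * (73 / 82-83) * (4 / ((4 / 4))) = 1259071 / 574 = 2193.50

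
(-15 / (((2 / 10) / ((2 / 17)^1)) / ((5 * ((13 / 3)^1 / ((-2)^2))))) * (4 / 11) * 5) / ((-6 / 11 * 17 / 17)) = 8125 / 51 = 159.31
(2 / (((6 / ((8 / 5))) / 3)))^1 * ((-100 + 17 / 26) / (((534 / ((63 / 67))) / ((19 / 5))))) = -2061234 / 1937975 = -1.06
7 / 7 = 1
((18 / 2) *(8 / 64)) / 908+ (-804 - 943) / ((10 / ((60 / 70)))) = -38070309 / 254240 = -149.74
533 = 533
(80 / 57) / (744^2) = 5 / 1971972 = 0.00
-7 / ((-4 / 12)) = 21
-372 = -372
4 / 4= 1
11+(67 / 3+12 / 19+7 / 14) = 3929 / 114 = 34.46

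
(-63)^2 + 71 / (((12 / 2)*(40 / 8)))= 119141 / 30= 3971.37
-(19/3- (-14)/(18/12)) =-47/3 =-15.67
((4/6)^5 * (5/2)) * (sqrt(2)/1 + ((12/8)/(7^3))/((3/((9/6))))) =20/27783 + 80 * sqrt(2)/243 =0.47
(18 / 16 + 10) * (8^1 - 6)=89 / 4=22.25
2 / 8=1 / 4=0.25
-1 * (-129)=129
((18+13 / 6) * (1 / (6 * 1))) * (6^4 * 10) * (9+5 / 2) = 500940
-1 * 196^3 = -7529536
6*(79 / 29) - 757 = -21479 / 29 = -740.66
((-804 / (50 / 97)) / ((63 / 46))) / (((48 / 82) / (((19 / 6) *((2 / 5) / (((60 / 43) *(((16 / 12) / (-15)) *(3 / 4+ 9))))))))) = 5007031069 / 2457000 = 2037.86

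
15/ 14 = 1.07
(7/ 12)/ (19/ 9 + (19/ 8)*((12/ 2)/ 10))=210/ 1273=0.16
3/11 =0.27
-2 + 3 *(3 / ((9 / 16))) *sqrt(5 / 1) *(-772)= -12352 *sqrt(5)-2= -27621.91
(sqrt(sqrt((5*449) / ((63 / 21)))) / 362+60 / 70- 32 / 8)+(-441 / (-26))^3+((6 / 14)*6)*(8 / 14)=2245^(1 / 4)*3^(3 / 4) / 1086+4201098697 / 861224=4878.07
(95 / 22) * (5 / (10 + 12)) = 475 / 484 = 0.98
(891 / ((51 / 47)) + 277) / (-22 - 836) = -718 / 561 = -1.28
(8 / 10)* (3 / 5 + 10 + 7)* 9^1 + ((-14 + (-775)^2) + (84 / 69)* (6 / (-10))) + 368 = 345635369 / 575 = 601104.99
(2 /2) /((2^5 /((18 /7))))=0.08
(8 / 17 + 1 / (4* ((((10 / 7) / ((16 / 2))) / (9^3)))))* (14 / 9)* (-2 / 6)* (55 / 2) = -6682907 / 459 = -14559.71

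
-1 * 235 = -235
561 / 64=8.77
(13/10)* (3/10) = 39/100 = 0.39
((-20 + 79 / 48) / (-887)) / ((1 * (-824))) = -881 / 35082624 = -0.00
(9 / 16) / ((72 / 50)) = 25 / 64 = 0.39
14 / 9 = 1.56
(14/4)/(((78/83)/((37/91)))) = 3071/2028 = 1.51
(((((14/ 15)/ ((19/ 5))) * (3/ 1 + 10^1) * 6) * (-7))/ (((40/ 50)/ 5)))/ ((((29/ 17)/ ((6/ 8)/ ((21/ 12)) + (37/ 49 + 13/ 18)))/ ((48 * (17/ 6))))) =-127354.65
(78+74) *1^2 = 152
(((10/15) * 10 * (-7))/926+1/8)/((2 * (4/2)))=829/44448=0.02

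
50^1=50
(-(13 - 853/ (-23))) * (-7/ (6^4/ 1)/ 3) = 56/ 621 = 0.09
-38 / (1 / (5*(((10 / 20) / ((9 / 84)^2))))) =-74480 / 9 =-8275.56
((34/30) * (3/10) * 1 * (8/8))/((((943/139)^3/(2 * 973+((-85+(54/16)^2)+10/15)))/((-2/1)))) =-16418958769921/4025096673600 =-4.08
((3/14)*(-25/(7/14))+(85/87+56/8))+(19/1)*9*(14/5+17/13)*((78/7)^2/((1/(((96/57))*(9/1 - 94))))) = -53225269781/4263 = -12485402.25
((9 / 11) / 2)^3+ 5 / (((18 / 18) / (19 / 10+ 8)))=49.57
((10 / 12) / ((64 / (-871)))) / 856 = -4355 / 328704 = -0.01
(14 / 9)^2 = 196 / 81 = 2.42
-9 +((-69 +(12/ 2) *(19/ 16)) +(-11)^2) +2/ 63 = 25279/ 504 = 50.16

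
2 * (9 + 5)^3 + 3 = 5491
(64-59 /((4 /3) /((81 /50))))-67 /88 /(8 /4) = -35489 /4400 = -8.07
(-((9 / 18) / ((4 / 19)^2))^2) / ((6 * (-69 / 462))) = 10034717 / 70656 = 142.02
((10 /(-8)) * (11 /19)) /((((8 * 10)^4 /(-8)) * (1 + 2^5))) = 1 /233472000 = 0.00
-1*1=-1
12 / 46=6 / 23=0.26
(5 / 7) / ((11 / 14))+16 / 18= 178 / 99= 1.80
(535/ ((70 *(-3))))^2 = 11449/ 1764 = 6.49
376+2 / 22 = 4137 / 11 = 376.09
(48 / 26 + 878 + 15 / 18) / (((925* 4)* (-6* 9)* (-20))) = 68693 / 311688000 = 0.00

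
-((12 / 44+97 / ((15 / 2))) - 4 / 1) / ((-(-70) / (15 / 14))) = -31 / 220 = -0.14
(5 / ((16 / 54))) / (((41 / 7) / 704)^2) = 409812480 / 1681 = 243790.89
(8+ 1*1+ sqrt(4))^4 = 14641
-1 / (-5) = 1 / 5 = 0.20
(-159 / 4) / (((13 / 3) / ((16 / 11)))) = -1908 / 143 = -13.34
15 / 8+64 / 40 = 139 / 40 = 3.48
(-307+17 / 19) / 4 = -76.53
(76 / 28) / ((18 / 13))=247 / 126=1.96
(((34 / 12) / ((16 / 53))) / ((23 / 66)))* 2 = 9911 / 184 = 53.86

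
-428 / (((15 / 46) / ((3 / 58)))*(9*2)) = -4922 / 1305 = -3.77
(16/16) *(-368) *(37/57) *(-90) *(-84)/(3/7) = -80062080/19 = -4213793.68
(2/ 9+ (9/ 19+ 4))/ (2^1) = 803/ 342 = 2.35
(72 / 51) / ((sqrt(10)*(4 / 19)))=57*sqrt(10) / 85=2.12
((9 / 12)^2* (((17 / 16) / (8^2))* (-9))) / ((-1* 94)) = 0.00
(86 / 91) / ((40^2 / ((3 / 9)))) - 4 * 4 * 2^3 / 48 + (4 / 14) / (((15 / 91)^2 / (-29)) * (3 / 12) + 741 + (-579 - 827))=-24804506159607 / 9300877986400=-2.67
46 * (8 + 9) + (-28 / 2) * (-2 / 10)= 3924 / 5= 784.80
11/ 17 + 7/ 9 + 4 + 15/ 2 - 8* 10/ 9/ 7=24965/ 2142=11.65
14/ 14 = 1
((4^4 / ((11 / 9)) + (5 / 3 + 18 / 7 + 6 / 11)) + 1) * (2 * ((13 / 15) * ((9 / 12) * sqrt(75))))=29380 * sqrt(3) / 21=2423.22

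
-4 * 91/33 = -364/33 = -11.03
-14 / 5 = -2.80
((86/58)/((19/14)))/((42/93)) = 1333/551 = 2.42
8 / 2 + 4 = 8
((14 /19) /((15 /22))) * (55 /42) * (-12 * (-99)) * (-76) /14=-63888 /7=-9126.86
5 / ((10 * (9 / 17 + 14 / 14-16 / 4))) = -17 / 84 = -0.20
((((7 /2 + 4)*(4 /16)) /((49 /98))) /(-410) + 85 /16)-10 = -3081 /656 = -4.70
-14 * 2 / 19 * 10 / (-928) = 35 / 2204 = 0.02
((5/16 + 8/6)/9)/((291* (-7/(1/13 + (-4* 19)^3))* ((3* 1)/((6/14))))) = 5.63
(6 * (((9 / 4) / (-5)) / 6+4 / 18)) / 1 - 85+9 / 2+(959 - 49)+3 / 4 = 12467 / 15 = 831.13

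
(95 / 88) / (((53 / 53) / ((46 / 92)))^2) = 95 / 352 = 0.27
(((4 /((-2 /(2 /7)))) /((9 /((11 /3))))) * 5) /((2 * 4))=-55 /378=-0.15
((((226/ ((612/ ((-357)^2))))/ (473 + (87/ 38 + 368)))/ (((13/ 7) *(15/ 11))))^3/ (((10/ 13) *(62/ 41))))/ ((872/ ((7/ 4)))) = 152559215099396735862617/ 8261572362466410000000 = 18.47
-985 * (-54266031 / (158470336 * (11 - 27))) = -53452040535 / 2535525376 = -21.08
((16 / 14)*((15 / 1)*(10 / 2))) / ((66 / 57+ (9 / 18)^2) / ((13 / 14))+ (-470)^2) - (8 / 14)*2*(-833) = 727211622136 / 763877443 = 952.00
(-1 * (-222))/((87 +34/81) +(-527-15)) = -17982/36821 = -0.49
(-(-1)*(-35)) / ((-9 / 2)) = 70 / 9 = 7.78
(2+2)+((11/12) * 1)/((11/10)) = 29/6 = 4.83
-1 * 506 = -506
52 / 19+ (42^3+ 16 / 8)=1407762 / 19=74092.74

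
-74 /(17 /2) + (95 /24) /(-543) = -1930351 /221544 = -8.71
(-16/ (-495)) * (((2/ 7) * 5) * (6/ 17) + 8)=1472/ 5355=0.27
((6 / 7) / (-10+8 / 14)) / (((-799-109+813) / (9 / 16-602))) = -0.58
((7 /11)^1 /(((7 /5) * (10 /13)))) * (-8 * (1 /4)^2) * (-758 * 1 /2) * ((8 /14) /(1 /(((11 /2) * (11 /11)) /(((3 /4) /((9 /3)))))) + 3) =537043 /308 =1743.65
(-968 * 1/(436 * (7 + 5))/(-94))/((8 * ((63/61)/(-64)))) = -14762/968247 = -0.02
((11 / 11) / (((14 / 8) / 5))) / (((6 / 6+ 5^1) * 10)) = 1 / 21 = 0.05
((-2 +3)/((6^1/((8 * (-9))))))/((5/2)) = -24/5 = -4.80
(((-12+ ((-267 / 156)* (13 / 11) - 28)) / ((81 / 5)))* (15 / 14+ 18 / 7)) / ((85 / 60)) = -9245 / 1386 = -6.67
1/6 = 0.17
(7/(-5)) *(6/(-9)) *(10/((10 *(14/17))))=17/15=1.13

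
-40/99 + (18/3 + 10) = 15.60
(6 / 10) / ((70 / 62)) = 93 / 175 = 0.53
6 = 6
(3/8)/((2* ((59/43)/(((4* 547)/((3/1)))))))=23521/236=99.67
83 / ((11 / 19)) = 1577 / 11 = 143.36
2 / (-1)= -2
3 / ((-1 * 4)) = -3 / 4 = -0.75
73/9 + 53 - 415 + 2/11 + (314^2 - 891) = 9637778/99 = 97351.29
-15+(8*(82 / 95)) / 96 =-8509 / 570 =-14.93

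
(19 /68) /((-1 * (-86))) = 19 /5848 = 0.00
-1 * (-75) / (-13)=-75 / 13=-5.77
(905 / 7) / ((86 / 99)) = 89595 / 602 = 148.83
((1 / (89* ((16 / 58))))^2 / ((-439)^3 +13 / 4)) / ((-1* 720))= 841 / 30880621175304960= 0.00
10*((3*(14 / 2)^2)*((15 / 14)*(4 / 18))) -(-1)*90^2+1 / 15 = 8450.07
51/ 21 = 2.43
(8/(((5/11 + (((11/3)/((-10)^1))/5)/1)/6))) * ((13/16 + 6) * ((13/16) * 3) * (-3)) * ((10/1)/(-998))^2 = -789091875/1252973032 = -0.63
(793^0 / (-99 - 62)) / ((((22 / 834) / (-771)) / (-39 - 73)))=-5144112 / 253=-20332.46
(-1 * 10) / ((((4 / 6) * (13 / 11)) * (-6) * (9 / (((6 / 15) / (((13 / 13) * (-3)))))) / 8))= -88 / 351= -0.25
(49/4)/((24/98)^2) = 117649/576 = 204.25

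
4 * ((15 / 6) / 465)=2 / 93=0.02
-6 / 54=-1 / 9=-0.11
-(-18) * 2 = 36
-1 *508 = -508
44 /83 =0.53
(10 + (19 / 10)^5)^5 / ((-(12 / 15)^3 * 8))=-507528790852743863493387615280499 / 40960000000000000000000000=-12390839.62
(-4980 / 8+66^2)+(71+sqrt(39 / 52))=sqrt(3) / 2+7609 / 2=3805.37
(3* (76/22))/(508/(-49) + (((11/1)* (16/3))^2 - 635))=50274/13565387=0.00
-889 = -889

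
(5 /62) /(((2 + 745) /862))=2155 /23157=0.09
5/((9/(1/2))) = 5/18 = 0.28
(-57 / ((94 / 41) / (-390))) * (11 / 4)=5012865 / 188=26664.18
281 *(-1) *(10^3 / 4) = -70250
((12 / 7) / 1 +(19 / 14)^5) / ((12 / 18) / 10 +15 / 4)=50971245 / 30790424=1.66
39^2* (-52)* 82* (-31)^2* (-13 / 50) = 40511950596 / 25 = 1620478023.84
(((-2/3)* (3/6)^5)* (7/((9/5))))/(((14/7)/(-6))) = 35/144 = 0.24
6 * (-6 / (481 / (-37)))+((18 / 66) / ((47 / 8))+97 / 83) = 2222629 / 557843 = 3.98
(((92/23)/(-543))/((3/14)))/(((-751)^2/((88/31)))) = -0.00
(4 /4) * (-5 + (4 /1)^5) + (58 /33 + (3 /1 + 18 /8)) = 135433 /132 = 1026.01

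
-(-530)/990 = 53/99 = 0.54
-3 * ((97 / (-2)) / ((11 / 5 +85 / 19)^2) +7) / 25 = -14255877 / 20097800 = -0.71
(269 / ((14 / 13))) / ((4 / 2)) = 3497 / 28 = 124.89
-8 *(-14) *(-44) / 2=-2464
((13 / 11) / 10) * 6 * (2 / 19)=78 / 1045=0.07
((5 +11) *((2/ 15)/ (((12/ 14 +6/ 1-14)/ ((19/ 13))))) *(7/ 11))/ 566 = -7448/ 15175875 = -0.00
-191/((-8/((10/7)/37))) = 955/1036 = 0.92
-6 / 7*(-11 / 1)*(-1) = -66 / 7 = -9.43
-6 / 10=-3 / 5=-0.60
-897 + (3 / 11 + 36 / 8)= -892.23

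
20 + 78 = 98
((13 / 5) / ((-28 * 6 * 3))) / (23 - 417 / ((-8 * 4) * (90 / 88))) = -13 / 90069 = -0.00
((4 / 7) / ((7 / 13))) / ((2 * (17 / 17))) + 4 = 222 / 49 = 4.53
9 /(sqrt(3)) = 3 * sqrt(3) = 5.20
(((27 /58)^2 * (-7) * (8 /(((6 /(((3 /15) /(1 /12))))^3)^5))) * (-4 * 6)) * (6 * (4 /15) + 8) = 385263599616 /128326416015625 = 0.00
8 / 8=1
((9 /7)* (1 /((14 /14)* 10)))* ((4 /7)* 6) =0.44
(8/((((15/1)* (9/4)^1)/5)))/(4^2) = 2/27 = 0.07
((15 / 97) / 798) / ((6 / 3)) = 5 / 51604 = 0.00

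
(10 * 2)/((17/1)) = 20/17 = 1.18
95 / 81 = 1.17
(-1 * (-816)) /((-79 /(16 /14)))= -6528 /553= -11.80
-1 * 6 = -6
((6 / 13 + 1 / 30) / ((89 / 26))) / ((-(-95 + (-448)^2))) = -193 / 267813015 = -0.00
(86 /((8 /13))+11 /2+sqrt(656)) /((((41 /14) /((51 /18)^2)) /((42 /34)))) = 1666 * sqrt(41) /123+483973 /984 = 578.57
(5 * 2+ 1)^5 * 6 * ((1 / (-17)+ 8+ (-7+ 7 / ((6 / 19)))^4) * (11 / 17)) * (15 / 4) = 10327751512713085 / 83232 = 124083904180.04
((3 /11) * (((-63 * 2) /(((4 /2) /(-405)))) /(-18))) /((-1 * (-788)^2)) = 8505 /13660768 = 0.00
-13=-13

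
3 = 3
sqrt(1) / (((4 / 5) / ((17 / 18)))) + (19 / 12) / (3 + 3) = 13 / 9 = 1.44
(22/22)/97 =0.01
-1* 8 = -8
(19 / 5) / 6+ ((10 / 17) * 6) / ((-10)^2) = 341 / 510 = 0.67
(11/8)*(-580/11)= -145/2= -72.50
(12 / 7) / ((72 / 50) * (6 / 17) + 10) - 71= -1107251 / 15631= -70.84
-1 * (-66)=66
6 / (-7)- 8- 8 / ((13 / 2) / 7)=-1590 / 91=-17.47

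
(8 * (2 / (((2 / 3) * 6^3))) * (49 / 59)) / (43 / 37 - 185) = -0.00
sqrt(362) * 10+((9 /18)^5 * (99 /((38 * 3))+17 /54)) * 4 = 607 /4104+10 * sqrt(362) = 190.41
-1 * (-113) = 113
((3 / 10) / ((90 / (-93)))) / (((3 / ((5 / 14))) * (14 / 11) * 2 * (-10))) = 341 / 235200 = 0.00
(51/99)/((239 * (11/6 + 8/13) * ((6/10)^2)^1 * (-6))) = -5525/13557753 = -0.00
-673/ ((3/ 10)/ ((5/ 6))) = -16825/ 9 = -1869.44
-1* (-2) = 2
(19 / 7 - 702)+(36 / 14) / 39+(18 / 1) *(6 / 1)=-53801 / 91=-591.22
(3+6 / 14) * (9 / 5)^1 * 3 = 648 / 35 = 18.51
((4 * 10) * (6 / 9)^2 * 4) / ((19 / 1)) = 640 / 171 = 3.74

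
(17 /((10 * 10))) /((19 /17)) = 289 /1900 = 0.15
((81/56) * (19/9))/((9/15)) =285/56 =5.09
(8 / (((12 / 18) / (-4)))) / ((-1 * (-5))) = -48 / 5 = -9.60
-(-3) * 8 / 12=2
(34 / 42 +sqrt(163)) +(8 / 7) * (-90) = -2143 / 21 +sqrt(163) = -89.28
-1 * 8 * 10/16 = -5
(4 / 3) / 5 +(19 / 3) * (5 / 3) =487 / 45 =10.82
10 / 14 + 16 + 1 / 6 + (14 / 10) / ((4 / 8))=4133 / 210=19.68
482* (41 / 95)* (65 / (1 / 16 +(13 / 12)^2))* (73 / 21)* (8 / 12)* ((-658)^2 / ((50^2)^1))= 4639923774304 / 1056875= 4390229.47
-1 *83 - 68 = -151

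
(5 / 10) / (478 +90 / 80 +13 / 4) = 4 / 3859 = 0.00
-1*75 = -75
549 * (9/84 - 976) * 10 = -75007125/14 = -5357651.79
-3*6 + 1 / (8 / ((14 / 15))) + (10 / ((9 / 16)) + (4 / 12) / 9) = -37 / 540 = -0.07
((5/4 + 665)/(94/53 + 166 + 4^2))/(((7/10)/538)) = 37994905/13636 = 2786.37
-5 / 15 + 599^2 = 1076402 / 3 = 358800.67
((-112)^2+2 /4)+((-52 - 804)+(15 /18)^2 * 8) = 210493 /18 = 11694.06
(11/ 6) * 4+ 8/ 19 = 7.75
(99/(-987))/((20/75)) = -495/1316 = -0.38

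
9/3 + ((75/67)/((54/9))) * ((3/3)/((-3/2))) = 578/201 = 2.88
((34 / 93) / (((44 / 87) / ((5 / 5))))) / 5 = 493 / 3410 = 0.14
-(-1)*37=37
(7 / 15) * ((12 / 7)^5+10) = 416902 / 36015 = 11.58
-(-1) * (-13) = -13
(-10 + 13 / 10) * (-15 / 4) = 261 / 8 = 32.62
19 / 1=19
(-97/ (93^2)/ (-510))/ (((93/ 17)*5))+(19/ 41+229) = 229.46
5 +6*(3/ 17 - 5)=-407/ 17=-23.94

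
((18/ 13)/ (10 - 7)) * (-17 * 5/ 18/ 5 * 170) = -2890/ 39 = -74.10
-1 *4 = -4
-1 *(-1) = 1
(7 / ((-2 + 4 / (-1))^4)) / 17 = 7 / 22032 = 0.00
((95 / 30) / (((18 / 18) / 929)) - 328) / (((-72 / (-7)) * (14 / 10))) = 78415 / 432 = 181.52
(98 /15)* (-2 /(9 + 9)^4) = -49 /393660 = -0.00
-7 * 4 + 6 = -22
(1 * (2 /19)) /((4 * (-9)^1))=-1 /342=-0.00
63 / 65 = 0.97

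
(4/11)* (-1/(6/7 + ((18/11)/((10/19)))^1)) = -140/1527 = -0.09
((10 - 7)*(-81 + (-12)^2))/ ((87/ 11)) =693/ 29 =23.90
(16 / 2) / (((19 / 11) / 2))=176 / 19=9.26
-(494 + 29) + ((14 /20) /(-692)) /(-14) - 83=-606.00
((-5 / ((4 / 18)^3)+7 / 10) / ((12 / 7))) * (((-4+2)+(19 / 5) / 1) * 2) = -382137 / 400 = -955.34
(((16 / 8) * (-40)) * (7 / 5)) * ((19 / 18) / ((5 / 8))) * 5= -8512 / 9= -945.78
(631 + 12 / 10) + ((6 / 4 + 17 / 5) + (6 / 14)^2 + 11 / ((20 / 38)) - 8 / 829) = 26735687 / 40621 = 658.17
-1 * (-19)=19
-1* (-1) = 1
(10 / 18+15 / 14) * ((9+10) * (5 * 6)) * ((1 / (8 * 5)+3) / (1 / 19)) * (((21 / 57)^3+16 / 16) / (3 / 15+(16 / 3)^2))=1339842075 / 685748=1953.84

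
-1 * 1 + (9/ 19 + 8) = 142/ 19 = 7.47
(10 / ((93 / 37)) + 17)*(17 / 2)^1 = 33167 / 186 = 178.32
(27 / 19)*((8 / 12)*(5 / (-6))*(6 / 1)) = -90 / 19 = -4.74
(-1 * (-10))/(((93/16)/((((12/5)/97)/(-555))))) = -128/1668885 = -0.00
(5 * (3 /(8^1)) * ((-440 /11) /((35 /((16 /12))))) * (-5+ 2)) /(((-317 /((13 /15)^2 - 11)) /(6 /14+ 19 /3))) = 1309808 /698985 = 1.87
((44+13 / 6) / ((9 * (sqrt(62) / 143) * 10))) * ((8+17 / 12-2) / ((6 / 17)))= 59931443 * sqrt(62) / 2410560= 195.76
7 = 7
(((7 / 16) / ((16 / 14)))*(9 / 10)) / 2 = 441 / 2560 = 0.17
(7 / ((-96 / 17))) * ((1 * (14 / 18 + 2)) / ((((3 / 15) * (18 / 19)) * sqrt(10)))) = -56525 * sqrt(10) / 31104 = -5.75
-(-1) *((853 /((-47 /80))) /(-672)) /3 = 4265 /5922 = 0.72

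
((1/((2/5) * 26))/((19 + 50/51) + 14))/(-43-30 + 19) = -85/1622088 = -0.00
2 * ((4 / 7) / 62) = 4 / 217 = 0.02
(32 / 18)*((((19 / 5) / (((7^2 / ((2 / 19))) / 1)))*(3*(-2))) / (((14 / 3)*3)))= -32 / 5145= -0.01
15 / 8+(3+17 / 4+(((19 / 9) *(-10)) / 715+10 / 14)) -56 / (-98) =748193 / 72072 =10.38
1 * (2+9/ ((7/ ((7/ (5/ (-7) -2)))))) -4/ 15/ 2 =-413/ 285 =-1.45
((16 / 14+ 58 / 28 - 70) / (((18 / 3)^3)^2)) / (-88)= 85 / 5225472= 0.00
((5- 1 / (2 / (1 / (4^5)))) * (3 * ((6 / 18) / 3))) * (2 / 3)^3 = 3413 / 6912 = 0.49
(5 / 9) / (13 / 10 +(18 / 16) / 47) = 9400 / 22401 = 0.42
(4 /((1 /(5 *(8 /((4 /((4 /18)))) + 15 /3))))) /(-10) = -98 /9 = -10.89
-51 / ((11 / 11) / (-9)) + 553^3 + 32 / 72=1522015528 / 9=169112836.44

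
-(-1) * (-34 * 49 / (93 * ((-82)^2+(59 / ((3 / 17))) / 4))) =-6664 / 2532421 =-0.00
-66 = -66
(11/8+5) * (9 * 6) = 1377/4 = 344.25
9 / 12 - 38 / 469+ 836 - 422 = 777919 / 1876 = 414.67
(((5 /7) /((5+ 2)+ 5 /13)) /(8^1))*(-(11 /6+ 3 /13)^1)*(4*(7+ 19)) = -1495 /576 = -2.60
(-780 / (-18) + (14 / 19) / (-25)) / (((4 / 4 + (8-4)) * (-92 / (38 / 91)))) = -30854 / 784875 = -0.04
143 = 143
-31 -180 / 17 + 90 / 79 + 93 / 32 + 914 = 37666627 / 42976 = 876.46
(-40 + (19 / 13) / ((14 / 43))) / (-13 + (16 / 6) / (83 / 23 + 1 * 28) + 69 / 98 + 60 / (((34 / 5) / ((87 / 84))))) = 1677400557 / 145151708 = 11.56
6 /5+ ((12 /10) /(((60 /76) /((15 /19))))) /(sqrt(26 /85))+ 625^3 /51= 3 * sqrt(2210) /65+ 1220703431 /255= 4787074.45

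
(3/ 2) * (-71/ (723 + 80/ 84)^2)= -93933/ 462262418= -0.00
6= 6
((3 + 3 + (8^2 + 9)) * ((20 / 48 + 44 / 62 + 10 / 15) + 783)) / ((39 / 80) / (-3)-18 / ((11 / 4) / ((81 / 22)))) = -2555.42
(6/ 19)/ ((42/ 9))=9/ 133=0.07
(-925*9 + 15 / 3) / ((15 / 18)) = -9984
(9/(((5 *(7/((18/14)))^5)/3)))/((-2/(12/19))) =-9565938/26835148655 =-0.00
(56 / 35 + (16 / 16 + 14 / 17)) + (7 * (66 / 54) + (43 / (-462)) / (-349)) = 492539309 / 41115690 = 11.98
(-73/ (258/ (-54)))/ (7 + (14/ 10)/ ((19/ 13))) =6935/ 3612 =1.92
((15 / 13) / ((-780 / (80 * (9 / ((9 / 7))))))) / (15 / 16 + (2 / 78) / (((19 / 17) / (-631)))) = 0.06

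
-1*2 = -2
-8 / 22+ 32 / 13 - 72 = -9996 / 143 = -69.90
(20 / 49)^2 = 0.17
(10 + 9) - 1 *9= 10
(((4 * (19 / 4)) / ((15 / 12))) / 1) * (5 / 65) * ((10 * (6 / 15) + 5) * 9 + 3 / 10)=95.06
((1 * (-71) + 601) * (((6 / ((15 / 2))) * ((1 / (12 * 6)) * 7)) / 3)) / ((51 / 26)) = 7.01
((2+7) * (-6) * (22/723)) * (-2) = 792/241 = 3.29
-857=-857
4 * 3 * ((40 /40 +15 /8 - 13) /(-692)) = 243 /1384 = 0.18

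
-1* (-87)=87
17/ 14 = 1.21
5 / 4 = 1.25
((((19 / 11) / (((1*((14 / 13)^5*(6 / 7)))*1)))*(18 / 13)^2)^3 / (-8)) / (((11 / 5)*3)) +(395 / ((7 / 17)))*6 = 38218115554475347708725 / 6640444568693669888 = 5755.35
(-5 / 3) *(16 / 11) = -80 / 33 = -2.42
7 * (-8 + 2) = -42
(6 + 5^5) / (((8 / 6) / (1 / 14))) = 9393 / 56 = 167.73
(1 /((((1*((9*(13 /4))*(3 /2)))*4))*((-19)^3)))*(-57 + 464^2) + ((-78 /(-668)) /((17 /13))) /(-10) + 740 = 101131124006897 /136698361020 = 739.81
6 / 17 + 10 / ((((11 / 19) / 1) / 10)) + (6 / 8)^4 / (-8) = 66270421 / 382976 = 173.04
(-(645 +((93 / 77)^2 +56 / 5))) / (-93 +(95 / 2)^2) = -77985176 / 256518185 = -0.30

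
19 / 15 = 1.27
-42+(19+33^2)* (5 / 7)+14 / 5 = 26328 / 35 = 752.23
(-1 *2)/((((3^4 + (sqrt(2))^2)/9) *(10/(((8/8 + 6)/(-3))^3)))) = 343/1245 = 0.28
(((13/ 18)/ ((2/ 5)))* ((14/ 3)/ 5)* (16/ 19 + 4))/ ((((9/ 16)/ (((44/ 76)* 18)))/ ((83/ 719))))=122298176/ 7008093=17.45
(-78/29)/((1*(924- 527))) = -78/11513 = -0.01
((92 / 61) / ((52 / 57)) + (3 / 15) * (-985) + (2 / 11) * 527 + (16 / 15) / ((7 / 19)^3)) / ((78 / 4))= -7019060696 / 1750313565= -4.01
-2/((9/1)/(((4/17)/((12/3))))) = -2/153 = -0.01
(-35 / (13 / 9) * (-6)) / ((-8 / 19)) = -17955 / 52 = -345.29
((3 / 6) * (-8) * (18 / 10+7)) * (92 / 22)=-736 / 5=-147.20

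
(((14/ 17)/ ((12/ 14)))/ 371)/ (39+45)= 1/ 32436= 0.00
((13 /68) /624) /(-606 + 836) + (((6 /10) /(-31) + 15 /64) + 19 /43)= 657348187 /1000709760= 0.66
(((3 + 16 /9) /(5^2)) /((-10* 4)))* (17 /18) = -731 /162000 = -0.00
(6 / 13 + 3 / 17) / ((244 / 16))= 564 / 13481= 0.04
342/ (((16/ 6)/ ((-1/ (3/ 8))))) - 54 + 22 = -374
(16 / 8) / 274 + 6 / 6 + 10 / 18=1927 / 1233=1.56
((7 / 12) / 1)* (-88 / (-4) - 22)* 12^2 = 0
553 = 553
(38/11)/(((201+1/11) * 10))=19/11060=0.00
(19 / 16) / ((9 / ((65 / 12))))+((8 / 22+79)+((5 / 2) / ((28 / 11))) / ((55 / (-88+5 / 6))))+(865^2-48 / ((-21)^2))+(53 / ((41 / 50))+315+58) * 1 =748741.05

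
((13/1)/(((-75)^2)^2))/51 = 13/1613671875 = 0.00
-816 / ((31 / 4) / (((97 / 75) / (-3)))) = 105536 / 2325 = 45.39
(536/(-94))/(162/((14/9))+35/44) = -82544/1519087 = -0.05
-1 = -1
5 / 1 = 5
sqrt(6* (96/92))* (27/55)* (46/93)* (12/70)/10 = 648* sqrt(23)/298375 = 0.01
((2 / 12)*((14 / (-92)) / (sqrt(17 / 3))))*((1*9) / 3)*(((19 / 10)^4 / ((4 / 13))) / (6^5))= -11859211*sqrt(51) / 486466560000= -0.00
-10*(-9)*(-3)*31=-8370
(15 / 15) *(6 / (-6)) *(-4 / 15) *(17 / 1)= 68 / 15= 4.53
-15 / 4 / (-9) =5 / 12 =0.42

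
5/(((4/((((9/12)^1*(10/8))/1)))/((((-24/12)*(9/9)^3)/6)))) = -25/64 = -0.39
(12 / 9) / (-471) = -4 / 1413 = -0.00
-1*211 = -211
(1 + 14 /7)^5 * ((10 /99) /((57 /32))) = 13.78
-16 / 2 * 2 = -16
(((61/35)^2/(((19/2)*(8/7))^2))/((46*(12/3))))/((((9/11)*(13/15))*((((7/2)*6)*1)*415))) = 40931/1806121699200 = 0.00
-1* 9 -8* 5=-49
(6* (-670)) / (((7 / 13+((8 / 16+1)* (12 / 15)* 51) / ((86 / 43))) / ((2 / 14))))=-65325 / 3542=-18.44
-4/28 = -1/7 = -0.14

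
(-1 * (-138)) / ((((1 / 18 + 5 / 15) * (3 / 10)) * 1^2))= 8280 / 7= 1182.86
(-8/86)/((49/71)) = -284/2107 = -0.13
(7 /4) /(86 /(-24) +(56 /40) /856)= -22470 /45989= -0.49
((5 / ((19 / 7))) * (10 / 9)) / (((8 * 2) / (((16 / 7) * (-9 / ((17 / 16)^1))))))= -800 / 323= -2.48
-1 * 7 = -7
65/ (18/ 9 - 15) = -5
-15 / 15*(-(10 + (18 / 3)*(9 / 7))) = 124 / 7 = 17.71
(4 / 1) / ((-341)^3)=-4 / 39651821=-0.00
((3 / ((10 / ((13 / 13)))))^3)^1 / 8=27 / 8000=0.00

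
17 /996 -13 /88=-2863 /21912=-0.13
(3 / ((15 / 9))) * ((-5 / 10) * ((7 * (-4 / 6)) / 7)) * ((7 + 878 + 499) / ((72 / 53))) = 9169 / 15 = 611.27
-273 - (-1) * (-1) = -274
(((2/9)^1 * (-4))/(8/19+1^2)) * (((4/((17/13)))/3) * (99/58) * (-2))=86944/39933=2.18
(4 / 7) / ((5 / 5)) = 0.57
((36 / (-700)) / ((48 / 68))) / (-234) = 17 / 54600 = 0.00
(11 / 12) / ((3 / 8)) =22 / 9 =2.44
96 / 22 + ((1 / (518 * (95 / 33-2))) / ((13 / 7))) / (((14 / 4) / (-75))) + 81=91659552 / 1074073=85.34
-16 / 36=-4 / 9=-0.44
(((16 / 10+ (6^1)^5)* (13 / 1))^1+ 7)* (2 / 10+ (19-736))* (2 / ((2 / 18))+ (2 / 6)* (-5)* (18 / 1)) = 21743941632 / 25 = 869757665.28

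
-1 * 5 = -5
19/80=0.24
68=68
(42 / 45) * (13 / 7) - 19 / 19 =11 / 15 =0.73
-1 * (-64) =64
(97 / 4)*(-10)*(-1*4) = 970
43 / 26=1.65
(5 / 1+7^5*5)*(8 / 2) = 336160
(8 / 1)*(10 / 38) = 40 / 19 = 2.11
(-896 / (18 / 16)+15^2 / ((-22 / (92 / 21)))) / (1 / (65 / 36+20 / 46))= -77245645 / 40986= -1884.68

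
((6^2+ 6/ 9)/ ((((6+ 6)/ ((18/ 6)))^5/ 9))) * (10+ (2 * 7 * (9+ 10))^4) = 413028952545/ 256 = 1613394345.88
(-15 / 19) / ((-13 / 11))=165 / 247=0.67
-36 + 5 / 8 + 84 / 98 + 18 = -16.52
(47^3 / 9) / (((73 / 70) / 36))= 29070440 / 73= 398225.21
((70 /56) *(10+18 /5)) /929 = 0.02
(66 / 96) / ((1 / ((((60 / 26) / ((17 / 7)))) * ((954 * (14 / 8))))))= 3856545 / 3536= 1090.65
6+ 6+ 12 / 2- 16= 2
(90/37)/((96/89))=1335/592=2.26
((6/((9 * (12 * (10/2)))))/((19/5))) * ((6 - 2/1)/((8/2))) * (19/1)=1/18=0.06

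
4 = 4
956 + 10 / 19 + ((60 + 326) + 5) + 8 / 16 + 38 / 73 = 3740869 / 2774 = 1348.55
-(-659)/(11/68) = 44812/11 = 4073.82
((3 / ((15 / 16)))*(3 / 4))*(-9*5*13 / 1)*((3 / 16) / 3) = -351 / 4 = -87.75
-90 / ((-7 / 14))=180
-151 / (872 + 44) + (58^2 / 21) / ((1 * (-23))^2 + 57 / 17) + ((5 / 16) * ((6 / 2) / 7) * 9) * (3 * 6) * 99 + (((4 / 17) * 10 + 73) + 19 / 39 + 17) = 12316418580299 / 5496137400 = 2240.92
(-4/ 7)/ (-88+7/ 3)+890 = 1601122/ 1799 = 890.01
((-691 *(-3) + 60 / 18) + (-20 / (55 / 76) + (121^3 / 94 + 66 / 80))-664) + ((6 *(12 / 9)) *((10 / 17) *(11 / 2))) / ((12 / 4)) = 21347295931 / 1054680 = 20240.54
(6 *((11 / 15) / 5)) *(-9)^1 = -198 / 25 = -7.92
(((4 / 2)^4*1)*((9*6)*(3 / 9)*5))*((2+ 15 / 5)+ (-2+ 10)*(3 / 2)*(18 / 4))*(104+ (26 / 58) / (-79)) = 20241804960 / 2291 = 8835357.90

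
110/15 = 22/3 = 7.33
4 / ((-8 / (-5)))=5 / 2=2.50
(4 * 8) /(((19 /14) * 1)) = 448 /19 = 23.58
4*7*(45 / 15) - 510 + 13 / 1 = -413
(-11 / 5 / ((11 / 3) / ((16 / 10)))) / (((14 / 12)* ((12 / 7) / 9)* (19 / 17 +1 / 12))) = -22032 / 6125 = -3.60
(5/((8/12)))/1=15/2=7.50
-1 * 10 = -10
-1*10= -10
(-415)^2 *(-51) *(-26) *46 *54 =567271949400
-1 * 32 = -32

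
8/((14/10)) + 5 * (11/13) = 905/91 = 9.95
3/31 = 0.10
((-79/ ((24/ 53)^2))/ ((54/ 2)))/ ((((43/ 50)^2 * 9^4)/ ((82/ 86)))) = -5686469375/ 2028157420176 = -0.00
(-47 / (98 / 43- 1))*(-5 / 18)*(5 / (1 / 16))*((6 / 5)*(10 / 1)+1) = 1050920 / 99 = 10615.35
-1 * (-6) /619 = 6 /619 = 0.01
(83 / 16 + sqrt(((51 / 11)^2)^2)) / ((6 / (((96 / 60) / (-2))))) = -51659 / 14520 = -3.56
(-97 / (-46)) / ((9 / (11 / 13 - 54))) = -12.45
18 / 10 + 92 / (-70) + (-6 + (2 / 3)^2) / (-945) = 4181 / 8505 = 0.49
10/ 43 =0.23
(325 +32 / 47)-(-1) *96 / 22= 170633 / 517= 330.04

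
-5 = -5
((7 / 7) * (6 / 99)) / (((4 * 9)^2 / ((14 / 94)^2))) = 49 / 47237256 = 0.00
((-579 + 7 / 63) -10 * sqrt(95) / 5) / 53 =-11.29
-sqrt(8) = -2* sqrt(2) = -2.83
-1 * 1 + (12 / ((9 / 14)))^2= 3127 / 9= 347.44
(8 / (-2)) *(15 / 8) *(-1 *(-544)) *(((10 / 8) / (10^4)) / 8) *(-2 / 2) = 51 / 800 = 0.06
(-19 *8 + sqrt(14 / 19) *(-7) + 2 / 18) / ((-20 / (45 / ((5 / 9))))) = 567 *sqrt(266) / 380 + 12303 / 20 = 639.49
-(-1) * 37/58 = 37/58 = 0.64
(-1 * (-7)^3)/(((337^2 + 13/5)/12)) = 3430/94643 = 0.04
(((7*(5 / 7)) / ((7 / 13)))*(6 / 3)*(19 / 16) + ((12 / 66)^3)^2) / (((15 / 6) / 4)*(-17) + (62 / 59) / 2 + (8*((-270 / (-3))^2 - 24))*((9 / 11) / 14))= 129085003721 / 22041493489983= 0.01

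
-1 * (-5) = 5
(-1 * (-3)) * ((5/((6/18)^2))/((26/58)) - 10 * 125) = -44835/13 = -3448.85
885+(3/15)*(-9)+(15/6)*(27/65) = 114951/130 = 884.24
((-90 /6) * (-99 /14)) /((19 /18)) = 13365 /133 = 100.49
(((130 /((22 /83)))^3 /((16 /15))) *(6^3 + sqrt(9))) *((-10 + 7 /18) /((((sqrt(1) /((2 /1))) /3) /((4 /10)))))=-5949282133699125 /10648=-558722965223.43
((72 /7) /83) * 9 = 648 /581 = 1.12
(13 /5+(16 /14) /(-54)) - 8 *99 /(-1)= 750877 /945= 794.58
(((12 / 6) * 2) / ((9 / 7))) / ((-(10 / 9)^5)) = -45927 / 25000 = -1.84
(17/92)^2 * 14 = 2023/4232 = 0.48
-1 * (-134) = 134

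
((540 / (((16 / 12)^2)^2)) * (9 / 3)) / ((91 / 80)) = 164025 / 364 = 450.62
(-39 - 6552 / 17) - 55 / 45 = -425.63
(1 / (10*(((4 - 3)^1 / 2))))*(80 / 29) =16 / 29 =0.55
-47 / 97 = -0.48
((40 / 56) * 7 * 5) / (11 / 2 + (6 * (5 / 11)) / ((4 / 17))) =275 / 188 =1.46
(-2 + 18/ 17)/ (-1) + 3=3.94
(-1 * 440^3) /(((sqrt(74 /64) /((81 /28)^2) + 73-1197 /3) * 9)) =60857153280 * sqrt(74) /45748326103 + 1328229726024960 /45748326103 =29044.85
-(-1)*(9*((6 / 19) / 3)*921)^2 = 274830084 / 361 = 761302.17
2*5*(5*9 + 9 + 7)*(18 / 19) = 577.89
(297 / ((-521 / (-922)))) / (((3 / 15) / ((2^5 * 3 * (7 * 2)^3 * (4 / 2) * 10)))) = 7213444761600 / 521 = 13845383419.58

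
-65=-65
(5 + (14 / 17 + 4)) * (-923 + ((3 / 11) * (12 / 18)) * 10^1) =-9049.26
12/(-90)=-2/15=-0.13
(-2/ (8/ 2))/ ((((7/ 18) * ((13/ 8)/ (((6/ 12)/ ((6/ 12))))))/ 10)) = -720/ 91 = -7.91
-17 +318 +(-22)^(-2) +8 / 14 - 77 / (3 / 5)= 1760813 / 10164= 173.24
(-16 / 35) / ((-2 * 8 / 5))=1 / 7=0.14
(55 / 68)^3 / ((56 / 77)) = 1830125 / 2515456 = 0.73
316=316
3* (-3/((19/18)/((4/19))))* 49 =-31752/361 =-87.96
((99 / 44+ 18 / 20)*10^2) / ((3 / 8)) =840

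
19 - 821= -802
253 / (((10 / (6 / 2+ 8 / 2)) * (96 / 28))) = 12397 / 240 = 51.65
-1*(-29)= 29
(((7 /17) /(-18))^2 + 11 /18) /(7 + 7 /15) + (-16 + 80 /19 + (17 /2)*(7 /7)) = -213043255 /66419136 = -3.21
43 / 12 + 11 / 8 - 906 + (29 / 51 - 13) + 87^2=2715455 / 408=6655.53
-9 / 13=-0.69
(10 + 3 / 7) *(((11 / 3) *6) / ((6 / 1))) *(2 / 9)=1606 / 189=8.50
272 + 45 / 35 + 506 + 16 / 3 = 16477 / 21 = 784.62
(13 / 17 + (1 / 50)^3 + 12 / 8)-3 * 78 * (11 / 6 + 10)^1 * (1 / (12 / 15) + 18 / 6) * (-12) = 300095187517 / 2125000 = 141221.26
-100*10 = -1000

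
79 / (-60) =-79 / 60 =-1.32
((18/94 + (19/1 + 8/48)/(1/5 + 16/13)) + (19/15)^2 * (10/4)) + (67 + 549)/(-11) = -2517784/65565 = -38.40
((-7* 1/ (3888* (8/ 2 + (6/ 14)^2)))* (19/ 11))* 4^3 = -26068/ 547965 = -0.05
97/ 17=5.71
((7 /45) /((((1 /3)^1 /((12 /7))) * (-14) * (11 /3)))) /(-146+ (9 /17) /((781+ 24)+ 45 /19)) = 312936 /2931675593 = 0.00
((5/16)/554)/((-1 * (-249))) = 5/2207136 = 0.00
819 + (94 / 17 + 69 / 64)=898261 / 1088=825.61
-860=-860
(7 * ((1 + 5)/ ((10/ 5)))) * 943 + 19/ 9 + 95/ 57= 178261/ 9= 19806.78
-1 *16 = -16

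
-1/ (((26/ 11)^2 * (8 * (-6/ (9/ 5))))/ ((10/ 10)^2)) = 363/ 54080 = 0.01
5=5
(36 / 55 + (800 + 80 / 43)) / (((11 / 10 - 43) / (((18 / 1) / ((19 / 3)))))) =-10788336 / 198187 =-54.44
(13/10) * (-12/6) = -13/5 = -2.60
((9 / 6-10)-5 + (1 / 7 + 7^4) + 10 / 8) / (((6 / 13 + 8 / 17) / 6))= 44347407 / 2884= 15377.05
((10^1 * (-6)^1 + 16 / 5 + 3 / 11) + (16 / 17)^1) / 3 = -51973 / 2805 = -18.53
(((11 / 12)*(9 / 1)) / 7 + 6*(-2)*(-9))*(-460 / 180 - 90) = -121261 / 12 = -10105.08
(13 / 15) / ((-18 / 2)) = -13 / 135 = -0.10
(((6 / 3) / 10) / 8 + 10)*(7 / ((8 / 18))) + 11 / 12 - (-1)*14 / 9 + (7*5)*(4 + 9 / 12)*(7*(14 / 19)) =1465727 / 1440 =1017.87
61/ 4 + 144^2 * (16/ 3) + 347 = 443817/ 4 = 110954.25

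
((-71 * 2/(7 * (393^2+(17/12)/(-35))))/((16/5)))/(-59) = 5325/7654490434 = 0.00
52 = 52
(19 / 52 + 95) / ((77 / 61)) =302499 / 4004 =75.55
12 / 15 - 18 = -86 / 5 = -17.20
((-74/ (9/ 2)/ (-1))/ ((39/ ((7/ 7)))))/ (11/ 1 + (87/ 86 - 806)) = -12728/ 23967333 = -0.00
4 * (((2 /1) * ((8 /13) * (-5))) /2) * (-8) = 98.46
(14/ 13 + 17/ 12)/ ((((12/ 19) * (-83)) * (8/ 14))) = -51737/ 621504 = -0.08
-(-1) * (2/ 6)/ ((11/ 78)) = 26/ 11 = 2.36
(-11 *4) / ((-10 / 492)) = 10824 / 5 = 2164.80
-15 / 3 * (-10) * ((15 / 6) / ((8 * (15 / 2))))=25 / 12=2.08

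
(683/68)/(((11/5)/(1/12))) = 3415/8976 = 0.38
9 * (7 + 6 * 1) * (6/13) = 54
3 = 3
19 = 19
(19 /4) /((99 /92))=437 /99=4.41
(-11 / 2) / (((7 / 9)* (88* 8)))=-0.01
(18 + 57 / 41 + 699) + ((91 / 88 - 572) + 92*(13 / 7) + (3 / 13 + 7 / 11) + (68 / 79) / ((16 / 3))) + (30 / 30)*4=8385986405 / 25937912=323.31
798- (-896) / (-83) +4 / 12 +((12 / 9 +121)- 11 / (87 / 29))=75215 / 83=906.20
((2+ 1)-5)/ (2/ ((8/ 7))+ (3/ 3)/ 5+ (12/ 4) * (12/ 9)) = -40/ 119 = -0.34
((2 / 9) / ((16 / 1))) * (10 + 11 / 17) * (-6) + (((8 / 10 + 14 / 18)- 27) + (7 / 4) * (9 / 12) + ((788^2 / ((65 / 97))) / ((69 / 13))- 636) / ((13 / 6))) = 293727993671 / 3659760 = 80258.81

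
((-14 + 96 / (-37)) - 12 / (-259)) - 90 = -27596 / 259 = -106.55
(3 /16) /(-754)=-3 /12064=-0.00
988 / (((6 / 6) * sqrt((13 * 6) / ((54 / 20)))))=114 * sqrt(65) / 5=183.82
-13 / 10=-1.30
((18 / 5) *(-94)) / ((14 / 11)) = -9306 / 35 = -265.89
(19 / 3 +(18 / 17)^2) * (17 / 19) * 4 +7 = 32635 / 969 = 33.68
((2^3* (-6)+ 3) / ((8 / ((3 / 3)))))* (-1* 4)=45 / 2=22.50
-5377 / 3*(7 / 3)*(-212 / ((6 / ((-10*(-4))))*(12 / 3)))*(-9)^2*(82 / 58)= 4907372820 / 29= 169219752.41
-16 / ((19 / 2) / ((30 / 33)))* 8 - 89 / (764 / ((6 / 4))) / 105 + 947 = 10447994639 / 11177320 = 934.75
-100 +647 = 547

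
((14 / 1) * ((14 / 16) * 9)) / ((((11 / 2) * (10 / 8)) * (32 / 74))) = 16317 / 440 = 37.08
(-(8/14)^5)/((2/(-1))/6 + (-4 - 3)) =1536/184877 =0.01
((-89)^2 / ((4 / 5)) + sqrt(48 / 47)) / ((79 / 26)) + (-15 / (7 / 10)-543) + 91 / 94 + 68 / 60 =2696.64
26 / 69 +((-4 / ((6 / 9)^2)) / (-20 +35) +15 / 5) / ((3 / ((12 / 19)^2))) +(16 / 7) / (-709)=0.69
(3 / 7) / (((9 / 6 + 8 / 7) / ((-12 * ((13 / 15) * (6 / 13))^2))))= -288 / 925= -0.31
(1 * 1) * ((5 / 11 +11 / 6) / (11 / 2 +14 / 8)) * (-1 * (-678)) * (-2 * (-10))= 1365040 / 319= 4279.12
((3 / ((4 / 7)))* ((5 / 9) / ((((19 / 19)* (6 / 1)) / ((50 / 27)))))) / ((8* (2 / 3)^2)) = 875 / 3456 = 0.25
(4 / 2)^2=4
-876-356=-1232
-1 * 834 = -834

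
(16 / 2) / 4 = 2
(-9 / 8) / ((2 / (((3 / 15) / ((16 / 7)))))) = -63 / 1280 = -0.05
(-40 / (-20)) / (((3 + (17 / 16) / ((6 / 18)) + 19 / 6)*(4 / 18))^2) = 93312 / 201601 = 0.46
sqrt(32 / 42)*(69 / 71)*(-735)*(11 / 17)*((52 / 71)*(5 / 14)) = -105.53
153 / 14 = 10.93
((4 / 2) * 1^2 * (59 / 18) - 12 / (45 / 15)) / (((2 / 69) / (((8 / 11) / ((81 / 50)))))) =39.58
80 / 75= 16 / 15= 1.07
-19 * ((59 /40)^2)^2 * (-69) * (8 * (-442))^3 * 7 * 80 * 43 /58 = -412899200454475965048 /3625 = -113903227711579576.56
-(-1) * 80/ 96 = 5/ 6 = 0.83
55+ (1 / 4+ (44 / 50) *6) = 6053 / 100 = 60.53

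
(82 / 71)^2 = 6724 / 5041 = 1.33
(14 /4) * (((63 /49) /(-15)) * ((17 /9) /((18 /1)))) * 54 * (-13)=221 /10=22.10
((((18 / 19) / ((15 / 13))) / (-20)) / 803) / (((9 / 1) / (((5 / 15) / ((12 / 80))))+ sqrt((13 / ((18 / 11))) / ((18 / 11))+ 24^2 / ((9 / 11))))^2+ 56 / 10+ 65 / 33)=-6600530623752 / 86420213227728945547+ 4053123360* sqrt(229669) / 86420213227728945547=-0.00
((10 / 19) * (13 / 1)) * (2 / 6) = 130 / 57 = 2.28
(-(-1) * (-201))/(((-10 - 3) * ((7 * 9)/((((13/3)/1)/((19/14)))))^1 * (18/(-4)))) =-268/1539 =-0.17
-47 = -47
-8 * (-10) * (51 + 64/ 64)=4160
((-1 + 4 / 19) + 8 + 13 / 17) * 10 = 79.75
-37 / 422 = -0.09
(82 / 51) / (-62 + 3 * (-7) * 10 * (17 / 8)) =-328 / 103683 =-0.00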